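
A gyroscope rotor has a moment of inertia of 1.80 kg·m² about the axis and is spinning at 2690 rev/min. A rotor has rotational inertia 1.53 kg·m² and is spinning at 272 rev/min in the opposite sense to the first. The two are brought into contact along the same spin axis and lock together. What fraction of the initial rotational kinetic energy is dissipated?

No external torque acts about the common axis, so total angular momentum is conserved.
Taking A's sense as positive: L = (1.800)(2690) − (1.530)(272) = 4426 kg·m²·rpm.
Combined I = 1.800 + 1.530 = 3.330 kg·m².
ω_f = L / I = 4426 / 3.330 = 1329 rpm.
KE_i = ½ΣIω² = 72040 J; KE_f = ½(3.330)(139.2)² = 32250 J.
Fraction dissipated = (KE_i − KE_f)/KE_i = 0.5523.

fraction ≈ 0.552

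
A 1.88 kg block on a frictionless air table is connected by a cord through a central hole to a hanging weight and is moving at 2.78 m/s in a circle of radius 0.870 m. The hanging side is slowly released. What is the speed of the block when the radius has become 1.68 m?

v₂ ≈ 1.44 m/s

Central (radial) force ⇒ zero torque about the center ⇒ m v r is constant.
v₂ = v₁ r₁ / r₂ = (2.78)(0.870) / (1.68) = 1.440 m/s.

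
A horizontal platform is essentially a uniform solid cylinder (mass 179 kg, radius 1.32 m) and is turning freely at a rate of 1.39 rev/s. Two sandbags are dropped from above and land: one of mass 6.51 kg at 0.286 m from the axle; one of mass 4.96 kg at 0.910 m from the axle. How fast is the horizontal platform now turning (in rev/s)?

The added mass arrives with no angular momentum about the axle, and any external torque about the axle is negligible, so the system's angular momentum is conserved.
I_p = ½(179)(1.32)² = 155.9 kg·m².
Added inertia Σmr² = (6.51)(0.286)² + (4.96)(0.910)² = 4.640 kg·m²; I_f = 155.9 + 4.640 = 160.6 kg·m².
ω_f = I_p ω_i / I_f = (155.9)(1.39) / 160.6 = 1.350 rev/s.

ω_f ≈ 1.35 rev/s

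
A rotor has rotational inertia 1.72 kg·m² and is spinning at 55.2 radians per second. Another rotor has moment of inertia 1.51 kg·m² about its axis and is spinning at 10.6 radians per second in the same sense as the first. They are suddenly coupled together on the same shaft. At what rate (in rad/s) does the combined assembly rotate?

|ω_f| ≈ 34.3 rad/s

The coupling torques are internal; angular momentum about the shared axis is conserved.
Taking A's sense as positive: L = (1.720)(55.2) + (1.510)(10.6) = 111.0 kg·m²·rad/s.
Combined I = 1.720 + 1.510 = 3.230 kg·m².
ω_f = L / I = 111.0 / 3.230 = 34.35 rad/s.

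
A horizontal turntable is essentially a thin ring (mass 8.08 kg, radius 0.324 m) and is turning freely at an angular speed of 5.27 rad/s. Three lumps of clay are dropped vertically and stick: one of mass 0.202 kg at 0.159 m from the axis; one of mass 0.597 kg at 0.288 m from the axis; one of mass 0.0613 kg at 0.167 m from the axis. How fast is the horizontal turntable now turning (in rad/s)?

ω_f ≈ 4.94 rad/s

The added mass arrives with no angular momentum about the axis, and any external torque about the axis is negligible, so the system's angular momentum is conserved.
I_p = (8.08)(0.324)² = 0.8482 kg·m².
Added inertia Σmr² = (0.202)(0.159)² + (0.597)(0.288)² + (0.0613)(0.167)² = 0.05633 kg·m²; I_f = 0.8482 + 0.05633 = 0.9045 kg·m².
ω_f = I_p ω_i / I_f = (0.8482)(5.27) / 0.9045 = 4.942 rad/s.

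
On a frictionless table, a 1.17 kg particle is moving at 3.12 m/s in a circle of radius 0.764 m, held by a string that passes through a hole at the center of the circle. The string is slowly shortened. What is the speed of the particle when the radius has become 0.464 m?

Central (radial) force ⇒ zero torque about the center ⇒ m v r is constant.
v₂ = v₁ r₁ / r₂ = (3.12)(0.764) / (0.464) = 5.137 m/s.

v₂ ≈ 5.14 m/s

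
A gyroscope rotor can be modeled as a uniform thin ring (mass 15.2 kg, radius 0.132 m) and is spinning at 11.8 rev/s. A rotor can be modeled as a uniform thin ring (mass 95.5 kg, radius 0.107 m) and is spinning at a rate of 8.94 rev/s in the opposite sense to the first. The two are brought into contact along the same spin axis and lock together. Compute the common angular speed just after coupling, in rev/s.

|ω_f| ≈ 4.90 rev/s

The coupling torques are internal; angular momentum about the shared axis is conserved.
Moments of inertia: I_A = (15.2)(0.132)² = 0.2648 kg·m²; I_B = (95.5)(0.107)² = 1.093 kg·m².
Taking A's sense as positive: L = (0.2648)(11.8) − (1.093)(8.94) = -6.650 kg·m²·rev/s.
Combined I = 0.2648 + 1.093 = 1.358 kg·m².
ω_f = L / I = -6.650 / 1.358 = -4.896 rev/s.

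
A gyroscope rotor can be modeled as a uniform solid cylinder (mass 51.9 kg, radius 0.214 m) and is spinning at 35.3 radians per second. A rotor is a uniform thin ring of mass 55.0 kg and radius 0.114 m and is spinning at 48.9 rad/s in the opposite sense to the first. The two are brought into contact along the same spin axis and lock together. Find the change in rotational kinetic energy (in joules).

ΔKE ≈ -1580 J

The coupling torques are internal; angular momentum about the shared axis is conserved.
Moments of inertia: I_A = ½(51.9)(0.214)² = 1.188 kg·m²; I_B = (55.0)(0.114)² = 0.7148 kg·m².
Taking A's sense as positive: L = (1.188)(35.3) − (0.7148)(48.9) = 6.998 kg·m²·rad/s.
Combined I = 1.188 + 0.7148 = 1.903 kg·m².
ω_f = L / I = 6.998 / 1.903 = 3.677 rad/s.
KE_i = ½ΣIω² = 1595 J; KE_f = ½(1.903)(3.677)² = 12.87 J.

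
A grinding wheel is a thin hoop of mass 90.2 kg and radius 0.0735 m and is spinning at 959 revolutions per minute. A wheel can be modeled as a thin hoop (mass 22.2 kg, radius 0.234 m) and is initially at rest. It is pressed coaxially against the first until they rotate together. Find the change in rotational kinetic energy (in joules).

ΔKE ≈ -1750 J

No external torque acts about the common axis, so total angular momentum is conserved.
Moments of inertia: I_A = (90.2)(0.0735)² = 0.4873 kg·m²; I_B = (22.2)(0.234)² = 1.216 kg·m².
Taking A's sense as positive: L = (0.4873)(959) = 467.3 kg·m²·rpm.
Combined I = 0.4873 + 1.216 = 1.703 kg·m².
ω_f = L / I = 467.3 / 1.703 = 274.4 rpm.
KE_i = ½ΣIω² = 2457 J; KE_f = ½(1.703)(28.74)² = 703.1 J.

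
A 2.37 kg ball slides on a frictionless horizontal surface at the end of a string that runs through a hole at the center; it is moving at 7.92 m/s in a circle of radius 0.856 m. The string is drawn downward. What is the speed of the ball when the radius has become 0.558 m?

v₂ ≈ 12.1 m/s

Central (radial) force ⇒ zero torque about the center ⇒ m v r is constant.
v₂ = v₁ r₁ / r₂ = (7.92)(0.856) / (0.558) = 12.15 m/s.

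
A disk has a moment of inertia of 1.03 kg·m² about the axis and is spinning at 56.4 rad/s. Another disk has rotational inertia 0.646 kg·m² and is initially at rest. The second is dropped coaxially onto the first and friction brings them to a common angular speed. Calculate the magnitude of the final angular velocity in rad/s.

|ω_f| ≈ 34.7 rad/s

The coupling torques are internal; angular momentum about the shared axis is conserved.
Taking A's sense as positive: L = (1.030)(56.4) = 58.09 kg·m²·rad/s.
Combined I = 1.030 + 0.6460 = 1.676 kg·m².
ω_f = L / I = 58.09 / 1.676 = 34.66 rad/s.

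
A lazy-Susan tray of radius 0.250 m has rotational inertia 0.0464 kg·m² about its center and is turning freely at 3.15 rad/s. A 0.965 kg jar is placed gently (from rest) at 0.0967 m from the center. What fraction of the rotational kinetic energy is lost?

fraction ≈ 0.163

No external torque acts about the center; L_before = L_after.
Added inertia Σmr² = (0.965)(0.0967)² = 0.009024 kg·m²; I_f = 0.04640 + 0.009024 = 0.05542 kg·m².
ω_f = I_p ω_i / I_f = (0.04640)(3.15) / 0.05542 = 2.637 rad/s.
KE_i = ½(0.04640)(3.150 rad/s)² = 0.2302 J; KE_f = ½(0.05542)(2.637)² = 0.1927 J.
Fraction lost = 0.1628.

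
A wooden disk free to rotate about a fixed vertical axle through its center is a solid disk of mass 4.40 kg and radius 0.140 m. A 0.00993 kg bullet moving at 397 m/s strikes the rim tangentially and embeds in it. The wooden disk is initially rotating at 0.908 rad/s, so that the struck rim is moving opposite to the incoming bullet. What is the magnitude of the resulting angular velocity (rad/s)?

The axle reaction passes through the axle and exerts no torque about it; angular momentum about the axle is conserved through the impact.
I_p = ½(4.40)(0.140)² = 0.04312 kg·m². Taking the sense of the bullet's angular momentum as positive, L_{bullet} = m v R = (0.00993)(397)(0.140) = 0.5519 kg·m²/s.
L_i = −I_p ω_p + m v R = −(0.04312)(0.908) + 0.5519 = 0.5128 kg·m²/s.
After sticking, I_f = I_p + m R² = 0.04312 + (0.00993)(0.140)² = 0.04331 kg·m².
ω_f = L_i / I_f = 0.5128 / 0.04331 = 11.84 rad/s.

|ω_f| ≈ 11.8 rad/s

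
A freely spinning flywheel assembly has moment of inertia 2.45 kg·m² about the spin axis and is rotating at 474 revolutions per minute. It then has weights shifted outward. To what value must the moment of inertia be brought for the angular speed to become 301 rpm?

I₂ ≈ 3.86 kg·m²

With no external torque about the axis, L is conserved: I₁ω₁ = I₂ω₂.
I₂ = I₁ω₁ / ω₂ = (2.45)(474) / (301) = 3.858 kg·m².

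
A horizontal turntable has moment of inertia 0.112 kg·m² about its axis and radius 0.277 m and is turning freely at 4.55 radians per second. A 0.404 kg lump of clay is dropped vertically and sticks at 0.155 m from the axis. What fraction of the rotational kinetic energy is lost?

fraction ≈ 0.0798

No external torque acts about the axis; L_before = L_after.
Added inertia Σmr² = (0.404)(0.155)² = 0.009706 kg·m²; I_f = 0.1120 + 0.009706 = 0.1217 kg·m².
ω_f = I_p ω_i / I_f = (0.1120)(4.55) / 0.1217 = 4.187 rad/s.
KE_i = ½(0.1120)(4.550 rad/s)² = 1.159 J; KE_f = ½(0.1217)(4.187)² = 1.067 J.
Fraction lost = 0.07975.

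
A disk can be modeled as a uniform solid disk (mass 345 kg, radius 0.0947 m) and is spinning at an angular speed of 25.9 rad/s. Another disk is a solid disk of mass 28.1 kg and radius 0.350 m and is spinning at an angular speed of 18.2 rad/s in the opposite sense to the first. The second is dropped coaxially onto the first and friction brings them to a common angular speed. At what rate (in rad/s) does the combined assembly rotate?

No external torque acts about the common axis, so total angular momentum is conserved.
Moments of inertia: I_A = ½(345)(0.0947)² = 1.547 kg·m²; I_B = ½(28.1)(0.350)² = 1.721 kg·m².
Taking A's sense as positive: L = (1.547)(25.9) − (1.721)(18.2) = 8.743 kg·m²·rad/s.
Combined I = 1.547 + 1.721 = 3.268 kg·m².
ω_f = L / I = 8.743 / 3.268 = 2.675 rad/s.

|ω_f| ≈ 2.68 rad/s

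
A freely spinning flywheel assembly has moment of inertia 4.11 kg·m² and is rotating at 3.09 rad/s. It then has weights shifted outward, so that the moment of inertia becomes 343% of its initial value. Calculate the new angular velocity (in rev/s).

ω₂ ≈ 0.143 rev/s

Angular momentum about the spin axis is conserved since the torque about it is zero.
I₂ = 3.43 × 4.11 = 14.10 kg·m².
ω₂ = I₁ω₁ / I₂ = (4.110)(3.09 rad/s) / (14.10) = 0.9009 rad/s = 0.1434 rev/s.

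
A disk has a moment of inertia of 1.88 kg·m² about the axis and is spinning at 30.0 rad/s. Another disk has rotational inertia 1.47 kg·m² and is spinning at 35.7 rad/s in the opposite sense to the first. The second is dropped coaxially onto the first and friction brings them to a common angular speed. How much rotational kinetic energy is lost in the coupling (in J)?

ΔKE lost ≈ 1780 J

The coupling torques are internal; angular momentum about the shared axis is conserved.
Taking A's sense as positive: L = (1.880)(30.0) − (1.470)(35.7) = 3.921 kg·m²·rad/s.
Combined I = 1.880 + 1.470 = 3.350 kg·m².
ω_f = L / I = 3.921 / 3.350 = 1.170 rad/s.
KE_i = ½ΣIω² = 1783 J; KE_f = ½(3.350)(1.170)² = 2.295 J.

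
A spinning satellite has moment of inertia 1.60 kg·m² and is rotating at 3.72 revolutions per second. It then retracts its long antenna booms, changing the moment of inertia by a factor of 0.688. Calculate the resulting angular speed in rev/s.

ω₂ ≈ 5.41 rev/s

Angular momentum about the spin axis is conserved since the torque about it is zero.
I₂ = 0.688 × 1.60 = 1.101 kg·m².
ω₂ = I₁ω₁ / I₂ = (1.600)(3.72 rev/s) / (1.101) = 5.407 rev/s.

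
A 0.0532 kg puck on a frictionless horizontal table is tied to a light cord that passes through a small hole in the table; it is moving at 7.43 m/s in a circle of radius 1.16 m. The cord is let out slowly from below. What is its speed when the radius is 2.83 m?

Central (radial) force ⇒ zero torque about the center ⇒ m v r is constant.
v₂ = v₁ r₁ / r₂ = (7.43)(1.16) / (2.83) = 3.046 m/s.

v₂ ≈ 3.05 m/s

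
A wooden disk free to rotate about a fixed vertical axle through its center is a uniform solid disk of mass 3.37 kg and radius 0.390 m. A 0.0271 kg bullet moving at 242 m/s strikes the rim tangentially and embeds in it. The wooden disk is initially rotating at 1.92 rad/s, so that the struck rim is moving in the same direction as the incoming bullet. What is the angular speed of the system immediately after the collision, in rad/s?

About the axle the impulsive forces during the collision are internal, so angular momentum about that axis is conserved.
I_p = ½(3.37)(0.390)² = 0.2563 kg·m². Taking the sense of the bullet's angular momentum as positive, L_{bullet} = m v R = (0.0271)(242)(0.390) = 2.558 kg·m²/s.
L_i = +I_p ω_p + m v R = +(0.2563)(1.92) + 2.558 = 3.050 kg·m²/s.
After sticking, I_f = I_p + m R² = 0.2563 + (0.0271)(0.390)² = 0.2604 kg·m².
ω_f = L_i / I_f = 3.050 / 0.2604 = 11.71 rad/s.

|ω_f| ≈ 11.7 rad/s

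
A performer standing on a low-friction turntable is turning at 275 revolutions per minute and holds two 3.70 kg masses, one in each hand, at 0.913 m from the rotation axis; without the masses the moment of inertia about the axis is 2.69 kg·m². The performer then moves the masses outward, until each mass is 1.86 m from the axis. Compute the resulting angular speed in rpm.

ω₂ ≈ 86.1 rpm

Angular momentum about the spin axis is conserved since the torque about it is zero.
I₁ = 2.69 + 2(3.70)(0.913)² = 8.858 kg·m²; I₂ = 2.69 + 2(3.70)(1.86)² = 28.29 kg·m².
ω₂ = I₁ω₁ / I₂ = (8.858)(275 rpm) / (28.29) = 86.11 rpm.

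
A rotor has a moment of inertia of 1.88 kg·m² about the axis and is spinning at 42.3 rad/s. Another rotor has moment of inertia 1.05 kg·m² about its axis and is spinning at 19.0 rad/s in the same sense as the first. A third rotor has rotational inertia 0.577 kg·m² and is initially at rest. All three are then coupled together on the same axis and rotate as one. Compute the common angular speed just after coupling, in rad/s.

The coupling torques are internal; angular momentum about the shared axis is conserved.
Taking A's sense as positive: L = (1.880)(42.3) + (1.050)(19.0) = 99.47 kg·m²·rad/s.
Combined I = 1.880 + 1.050 + 0.5770 = 3.507 kg·m².
ω_f = L / I = 99.47 / 3.507 = 28.36 rad/s.

|ω_f| ≈ 28.4 rad/s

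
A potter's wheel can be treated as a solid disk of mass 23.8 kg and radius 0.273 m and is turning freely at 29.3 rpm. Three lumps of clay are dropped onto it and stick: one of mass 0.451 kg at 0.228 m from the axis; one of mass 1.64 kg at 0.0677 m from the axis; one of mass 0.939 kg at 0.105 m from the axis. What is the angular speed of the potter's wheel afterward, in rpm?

ω_f ≈ 28.0 rpm

The added mass arrives with no angular momentum about the axis, and any external torque about the axis is negligible, so the system's angular momentum is conserved.
I_p = ½(23.8)(0.273)² = 0.8869 kg·m².
Added inertia Σmr² = (0.451)(0.228)² + (1.64)(0.0677)² + (0.939)(0.105)² = 0.04131 kg·m²; I_f = 0.8869 + 0.04131 = 0.9282 kg·m².
ω_f = I_p ω_i / I_f = (0.8869)(29.3) / 0.9282 = 28.00 rpm.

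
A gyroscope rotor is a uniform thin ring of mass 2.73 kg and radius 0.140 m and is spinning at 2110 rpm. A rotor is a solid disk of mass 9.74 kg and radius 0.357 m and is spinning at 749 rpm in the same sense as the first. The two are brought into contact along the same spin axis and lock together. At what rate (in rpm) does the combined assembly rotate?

|ω_f| ≈ 857 rpm

No external torque acts about the common axis, so total angular momentum is conserved.
Moments of inertia: I_A = (2.73)(0.140)² = 0.05351 kg·m²; I_B = ½(9.74)(0.357)² = 0.6207 kg·m².
Taking A's sense as positive: L = (0.05351)(2110) + (0.6207)(749) = 577.8 kg·m²·rpm.
Combined I = 0.05351 + 0.6207 = 0.6742 kg·m².
ω_f = L / I = 577.8 / 0.6742 = 857.0 rpm.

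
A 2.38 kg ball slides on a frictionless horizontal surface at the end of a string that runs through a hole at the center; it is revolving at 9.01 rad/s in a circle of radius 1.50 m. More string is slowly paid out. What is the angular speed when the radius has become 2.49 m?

ω₂ ≈ 3.27 rad/s

No torque about the axis ⇒ m r₁² ω₁ = m r₂² ω₂.
ω₂ = ω₁ (r₁/r₂)² = (9.01)(1.50/2.49)² = 3.270 rad/s.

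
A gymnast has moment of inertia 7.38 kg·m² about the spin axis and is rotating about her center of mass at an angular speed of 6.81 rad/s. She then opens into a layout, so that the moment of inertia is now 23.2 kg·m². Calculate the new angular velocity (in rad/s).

No external torque acts about the spin axis, so angular momentum is conserved.
ω₂ = I₁ω₁ / I₂ = (7.380)(6.81 rad/s) / (23.20) = 2.166 rad/s.

ω₂ ≈ 2.17 rad/s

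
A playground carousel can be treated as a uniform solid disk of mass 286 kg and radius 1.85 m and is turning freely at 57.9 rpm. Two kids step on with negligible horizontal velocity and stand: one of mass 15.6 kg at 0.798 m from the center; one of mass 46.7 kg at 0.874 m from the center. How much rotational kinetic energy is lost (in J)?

energy lost ≈ 767 J

The added mass arrives with no angular momentum about the center, and any external torque about the center is negligible, so the system's angular momentum is conserved.
I_p = ½(286)(1.85)² = 489.4 kg·m².
Added inertia Σmr² = (15.6)(0.798)² + (46.7)(0.874)² = 45.61 kg·m²; I_f = 489.4 + 45.61 = 535.0 kg·m².
ω_f = I_p ω_i / I_f = (489.4)(57.9) / 535.0 = 52.96 rpm.
KE_i = ½(489.4)(6.063 rad/s)² = 8996 J; KE_f = ½(535.0)(5.546)² = 8229 J.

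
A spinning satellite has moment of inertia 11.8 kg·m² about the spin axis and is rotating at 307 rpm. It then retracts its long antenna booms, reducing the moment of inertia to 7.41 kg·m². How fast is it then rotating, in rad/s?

Angular momentum about the spin axis is conserved since the torque about it is zero.
ω₂ = I₁ω₁ / I₂ = (11.80)(307 rpm) / (7.410) = 488.9 rpm = 51.20 rad/s.

ω₂ ≈ 51.2 rad/s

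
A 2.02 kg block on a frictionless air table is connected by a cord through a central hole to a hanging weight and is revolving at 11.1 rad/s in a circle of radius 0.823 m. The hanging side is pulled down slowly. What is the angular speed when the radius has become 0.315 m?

No torque about the axis ⇒ m r₁² ω₁ = m r₂² ω₂.
ω₂ = ω₁ (r₁/r₂)² = (11.1)(0.823/0.315)² = 75.77 rad/s.

ω₂ ≈ 75.8 rad/s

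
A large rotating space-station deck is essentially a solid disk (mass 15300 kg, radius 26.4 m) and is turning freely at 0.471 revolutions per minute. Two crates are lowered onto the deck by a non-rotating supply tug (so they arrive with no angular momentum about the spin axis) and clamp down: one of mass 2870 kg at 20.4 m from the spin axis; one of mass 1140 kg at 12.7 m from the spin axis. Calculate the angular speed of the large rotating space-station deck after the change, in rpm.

ω_f ≈ 0.374 rpm

No external torque acts about the spin axis; L_before = L_after.
I_p = ½(15300)(26.4)² = 5.332e+06 kg·m².
Added inertia Σmr² = (2870)(20.4)² + (1140)(12.7)² = 1.378e+06 kg·m²; I_f = 5.332e+06 + 1.378e+06 = 6.710e+06 kg·m².
ω_f = I_p ω_i / I_f = (5.332e+06)(0.471) / 6.710e+06 = 0.3743 rpm.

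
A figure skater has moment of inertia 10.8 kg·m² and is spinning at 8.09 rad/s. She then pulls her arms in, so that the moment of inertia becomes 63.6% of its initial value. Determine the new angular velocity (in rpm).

ω₂ ≈ 121 rpm

Angular momentum about the spin axis is conserved since the torque about it is zero.
I₂ = 0.636 × 10.8 = 6.869 kg·m².
ω₂ = I₁ω₁ / I₂ = (10.80)(8.09 rad/s) / (6.869) = 12.72 rad/s = 121.5 rpm.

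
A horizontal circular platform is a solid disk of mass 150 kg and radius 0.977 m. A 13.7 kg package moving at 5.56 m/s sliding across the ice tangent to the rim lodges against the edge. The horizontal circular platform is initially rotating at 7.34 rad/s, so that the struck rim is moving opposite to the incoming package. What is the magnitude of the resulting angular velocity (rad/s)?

|ω_f| ≈ 5.33 rad/s

About the central axle the impulsive forces during the collision are internal, so angular momentum about that axis is conserved.
I_p = ½(150)(0.977)² = 71.59 kg·m². Taking the sense of the package's angular momentum as positive, L_{package} = m v R = (13.7)(5.56)(0.977) = 74.42 kg·m²/s.
L_i = −I_p ω_p + m v R = −(71.59)(7.34) + 74.42 = -451.0 kg·m²/s.
After sticking, I_f = I_p + m R² = 71.59 + (13.7)(0.977)² = 84.67 kg·m².
ω_f = L_i / I_f = -451.0 / 84.67 = -5.327 rad/s.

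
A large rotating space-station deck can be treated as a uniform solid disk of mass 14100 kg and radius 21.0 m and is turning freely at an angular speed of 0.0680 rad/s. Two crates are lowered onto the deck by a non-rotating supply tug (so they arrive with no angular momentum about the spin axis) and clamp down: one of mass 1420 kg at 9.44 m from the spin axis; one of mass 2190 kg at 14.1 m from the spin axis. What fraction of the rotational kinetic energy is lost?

The added mass arrives with no angular momentum about the spin axis, and any external torque about the spin axis is negligible, so the system's angular momentum is conserved.
I_p = ½(14100)(21.0)² = 3.109e+06 kg·m².
Added inertia Σmr² = (1420)(9.44)² + (2190)(14.1)² = 5.619e+05 kg·m²; I_f = 3.109e+06 + 5.619e+05 = 3.671e+06 kg·m².
ω_f = I_p ω_i / I_f = (3.109e+06)(0.0680) / 3.671e+06 = 0.05759 rad/s.
KE_i = ½(3.109e+06)(0.06800 rad/s)² = 7188 J; KE_f = ½(3.671e+06)(0.05759)² = 6088 J.
Fraction lost = 0.1531.

fraction ≈ 0.153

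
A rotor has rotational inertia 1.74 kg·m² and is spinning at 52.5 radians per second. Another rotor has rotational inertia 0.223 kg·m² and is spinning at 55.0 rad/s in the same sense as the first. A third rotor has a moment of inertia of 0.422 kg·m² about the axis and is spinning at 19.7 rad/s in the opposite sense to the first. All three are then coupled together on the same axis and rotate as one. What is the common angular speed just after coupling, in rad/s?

|ω_f| ≈ 40.0 rad/s

The coupling torques are internal; angular momentum about the shared axis is conserved.
Taking A's sense as positive: L = (1.740)(52.5) + (0.2230)(55.0) − (0.4220)(19.7) = 95.30 kg·m²·rad/s.
Combined I = 1.740 + 0.2230 + 0.4220 = 2.385 kg·m².
ω_f = L / I = 95.30 / 2.385 = 39.96 rad/s.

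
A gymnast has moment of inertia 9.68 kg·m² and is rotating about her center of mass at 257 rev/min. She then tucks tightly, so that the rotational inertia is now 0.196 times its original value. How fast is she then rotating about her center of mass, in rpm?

Angular momentum about the spin axis is conserved since the torque about it is zero.
I₂ = 0.196 × 9.68 = 1.897 kg·m².
ω₂ = I₁ω₁ / I₂ = (9.680)(257 rpm) / (1.897) = 1311 rpm.

ω₂ ≈ 1310 rpm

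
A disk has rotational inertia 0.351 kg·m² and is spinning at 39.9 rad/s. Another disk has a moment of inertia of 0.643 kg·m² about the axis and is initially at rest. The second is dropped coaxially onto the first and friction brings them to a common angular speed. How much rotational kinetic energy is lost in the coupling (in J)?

No external torque acts about the common axis, so total angular momentum is conserved.
Taking A's sense as positive: L = (0.3510)(39.9) = 14.00 kg·m²·rad/s.
Combined I = 0.3510 + 0.6430 = 0.9940 kg·m².
ω_f = L / I = 14.00 / 0.9940 = 14.09 rad/s.
KE_i = ½ΣIω² = 279.4 J; KE_f = ½(0.9940)(14.09)² = 98.66 J.

ΔKE lost ≈ 181 J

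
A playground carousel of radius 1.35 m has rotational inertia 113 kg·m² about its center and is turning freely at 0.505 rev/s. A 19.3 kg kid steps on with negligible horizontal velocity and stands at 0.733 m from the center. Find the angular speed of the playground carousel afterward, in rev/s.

The added mass arrives with no angular momentum about the center, and any external torque about the center is negligible, so the system's angular momentum is conserved.
Added inertia Σmr² = (19.3)(0.733)² = 10.37 kg·m²; I_f = 113.0 + 10.37 = 123.4 kg·m².
ω_f = I_p ω_i / I_f = (113.0)(0.505) / 123.4 = 0.4626 rev/s.

ω_f ≈ 0.463 rev/s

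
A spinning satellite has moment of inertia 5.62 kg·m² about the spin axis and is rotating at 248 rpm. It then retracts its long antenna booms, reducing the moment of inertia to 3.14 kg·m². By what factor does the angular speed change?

ω₂/ω₁ ≈ 1.79

Angular momentum about the spin axis is conserved since the torque about it is zero.
ω₂/ω₁ = I₁/I₂ = 5.620 / 3.140 = 1.790.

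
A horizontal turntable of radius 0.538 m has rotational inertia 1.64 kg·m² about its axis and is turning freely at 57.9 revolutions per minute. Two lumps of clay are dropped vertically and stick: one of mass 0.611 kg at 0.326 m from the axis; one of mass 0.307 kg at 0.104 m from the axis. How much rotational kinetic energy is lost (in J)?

energy lost ≈ 1.20 J

The added mass arrives with no angular momentum about the axis, and any external torque about the axis is negligible, so the system's angular momentum is conserved.
Added inertia Σmr² = (0.611)(0.326)² + (0.307)(0.104)² = 0.06826 kg·m²; I_f = 1.640 + 0.06826 = 1.708 kg·m².
ω_f = I_p ω_i / I_f = (1.640)(57.9) / 1.708 = 55.59 rpm.
KE_i = ½(1.640)(6.063 rad/s)² = 30.15 J; KE_f = ½(1.708)(5.821)² = 28.94 J.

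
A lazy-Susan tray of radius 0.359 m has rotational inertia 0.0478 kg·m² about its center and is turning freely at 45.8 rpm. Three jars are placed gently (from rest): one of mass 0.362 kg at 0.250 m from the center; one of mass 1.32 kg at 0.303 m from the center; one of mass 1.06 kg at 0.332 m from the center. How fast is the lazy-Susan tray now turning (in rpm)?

ω_f ≈ 7.10 rpm

The added mass arrives with no angular momentum about the center, and any external torque about the center is negligible, so the system's angular momentum is conserved.
Added inertia Σmr² = (0.362)(0.250)² + (1.32)(0.303)² + (1.06)(0.332)² = 0.2607 kg·m²; I_f = 0.04780 + 0.2607 = 0.3085 kg·m².
ω_f = I_p ω_i / I_f = (0.04780)(45.8) / 0.3085 = 7.098 rpm.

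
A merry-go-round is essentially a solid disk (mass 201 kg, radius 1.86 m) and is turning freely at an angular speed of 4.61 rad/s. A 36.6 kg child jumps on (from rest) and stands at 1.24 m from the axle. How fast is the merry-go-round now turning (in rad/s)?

ω_f ≈ 3.97 rad/s

The added mass arrives with no angular momentum about the axle, and any external torque about the axle is negligible, so the system's angular momentum is conserved.
I_p = ½(201)(1.86)² = 347.7 kg·m².
Added inertia Σmr² = (36.6)(1.24)² = 56.28 kg·m²; I_f = 347.7 + 56.28 = 404.0 kg·m².
ω_f = I_p ω_i / I_f = (347.7)(4.61) / 404.0 = 3.968 rad/s.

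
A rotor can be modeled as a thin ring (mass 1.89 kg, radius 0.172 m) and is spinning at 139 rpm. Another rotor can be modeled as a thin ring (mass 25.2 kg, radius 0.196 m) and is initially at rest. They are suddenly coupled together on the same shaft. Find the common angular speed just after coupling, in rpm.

The coupling torques are internal; angular momentum about the shared axis is conserved.
Moments of inertia: I_A = (1.89)(0.172)² = 0.05591 kg·m²; I_B = (25.2)(0.196)² = 0.9681 kg·m².
Taking A's sense as positive: L = (0.05591)(139) = 7.772 kg·m²·rpm.
Combined I = 0.05591 + 0.9681 = 1.024 kg·m².
ω_f = L / I = 7.772 / 1.024 = 7.590 rpm.

|ω_f| ≈ 7.59 rpm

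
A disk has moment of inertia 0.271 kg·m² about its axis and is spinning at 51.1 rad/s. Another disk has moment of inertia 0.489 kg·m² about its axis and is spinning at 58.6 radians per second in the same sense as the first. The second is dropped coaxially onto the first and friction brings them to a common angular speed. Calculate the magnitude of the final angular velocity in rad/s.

|ω_f| ≈ 55.9 rad/s

No external torque acts about the common axis, so total angular momentum is conserved.
Taking A's sense as positive: L = (0.2710)(51.1) + (0.4890)(58.6) = 42.50 kg·m²·rad/s.
Combined I = 0.2710 + 0.4890 = 0.7600 kg·m².
ω_f = L / I = 42.50 / 0.7600 = 55.93 rad/s.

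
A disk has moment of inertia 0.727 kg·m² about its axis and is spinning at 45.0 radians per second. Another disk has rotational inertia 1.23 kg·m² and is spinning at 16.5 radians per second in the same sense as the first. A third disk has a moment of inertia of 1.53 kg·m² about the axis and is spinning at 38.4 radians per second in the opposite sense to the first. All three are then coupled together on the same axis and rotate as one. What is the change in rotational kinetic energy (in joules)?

No external torque acts about the common axis, so total angular momentum is conserved.
Taking A's sense as positive: L = (0.7270)(45.0) + (1.230)(16.5) − (1.530)(38.4) = -5.742 kg·m²·rad/s.
Combined I = 0.7270 + 1.230 + 1.530 = 3.487 kg·m².
ω_f = L / I = -5.742 / 3.487 = -1.647 rad/s.
KE_i = ½ΣIω² = 2032 J; KE_f = ½(3.487)(1.647)² = 4.728 J.

ΔKE ≈ -2030 J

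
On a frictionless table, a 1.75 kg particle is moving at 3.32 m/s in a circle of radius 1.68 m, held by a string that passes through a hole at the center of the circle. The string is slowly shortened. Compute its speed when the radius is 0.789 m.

v₂ ≈ 7.07 m/s

The only horizontal force on the mass is along the cord (radial), so it exerts no torque about the hole and angular momentum m v r is conserved.
v₂ = v₁ r₁ / r₂ = (3.32)(1.68) / (0.789) = 7.069 m/s.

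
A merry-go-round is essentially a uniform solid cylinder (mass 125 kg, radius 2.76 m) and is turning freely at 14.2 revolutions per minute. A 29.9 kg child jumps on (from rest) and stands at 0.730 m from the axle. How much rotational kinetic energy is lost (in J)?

No external torque acts about the axle; L_before = L_after.
I_p = ½(125)(2.76)² = 476.1 kg·m².
Added inertia Σmr² = (29.9)(0.730)² = 15.93 kg·m²; I_f = 476.1 + 15.93 = 492.0 kg·m².
ω_f = I_p ω_i / I_f = (476.1)(14.2) / 492.0 = 13.74 rpm.
KE_i = ½(476.1)(1.487 rad/s)² = 526.4 J; KE_f = ½(492.0)(1.439)² = 509.3 J.

energy lost ≈ 17.0 J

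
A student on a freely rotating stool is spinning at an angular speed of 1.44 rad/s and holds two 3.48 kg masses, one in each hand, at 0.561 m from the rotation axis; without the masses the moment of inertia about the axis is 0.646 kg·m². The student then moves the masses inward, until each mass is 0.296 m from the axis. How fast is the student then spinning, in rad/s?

ω₂ ≈ 3.25 rad/s

Angular momentum about the spin axis is conserved since the torque about it is zero.
I₁ = 0.646 + 2(3.48)(0.561)² = 2.836 kg·m²; I₂ = 0.646 + 2(3.48)(0.296)² = 1.256 kg·m².
ω₂ = I₁ω₁ / I₂ = (2.836)(1.44 rad/s) / (1.256) = 3.252 rad/s.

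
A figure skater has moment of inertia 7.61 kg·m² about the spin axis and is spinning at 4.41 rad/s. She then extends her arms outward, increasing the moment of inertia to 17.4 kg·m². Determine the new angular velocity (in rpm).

ω₂ ≈ 18.4 rpm

With no external torque about the axis, L is conserved: I₁ω₁ = I₂ω₂.
ω₂ = I₁ω₁ / I₂ = (7.610)(4.41 rad/s) / (17.40) = 1.929 rad/s = 18.42 rpm.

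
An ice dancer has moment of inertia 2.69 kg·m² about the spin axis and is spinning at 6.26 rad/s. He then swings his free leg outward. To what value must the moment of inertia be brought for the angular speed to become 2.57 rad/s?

With no external torque about the axis, L is conserved: I₁ω₁ = I₂ω₂.
I₂ = I₁ω₁ / ω₂ = (2.69)(6.26) / (2.57) = 6.552 kg·m².

I₂ ≈ 6.55 kg·m²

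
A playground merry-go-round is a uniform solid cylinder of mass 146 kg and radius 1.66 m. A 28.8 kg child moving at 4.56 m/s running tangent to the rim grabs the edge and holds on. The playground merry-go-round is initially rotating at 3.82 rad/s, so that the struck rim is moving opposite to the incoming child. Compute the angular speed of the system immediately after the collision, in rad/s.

|ω_f| ≈ 1.96 rad/s

The axle reaction passes through the axle and exerts no torque about it; angular momentum about the axle is conserved through the impact.
I_p = ½(146)(1.66)² = 201.2 kg·m². Taking the sense of the child's angular momentum as positive, L_{child} = m v R = (28.8)(4.56)(1.66) = 218.0 kg·m²/s.
L_i = −I_p ω_p + m v R = −(201.2)(3.82) + 218.0 = -550.4 kg·m²/s.
After sticking, I_f = I_p + m R² = 201.2 + (28.8)(1.66)² = 280.5 kg·m².
ω_f = L_i / I_f = -550.4 / 280.5 = -1.962 rad/s.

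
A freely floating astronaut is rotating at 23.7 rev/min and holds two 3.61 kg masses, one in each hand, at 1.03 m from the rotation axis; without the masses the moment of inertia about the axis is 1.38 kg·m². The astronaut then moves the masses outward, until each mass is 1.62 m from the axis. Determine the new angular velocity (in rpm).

ω₂ ≈ 10.5 rpm

With no external torque about the axis, L is conserved: I₁ω₁ = I₂ω₂.
I₁ = 1.38 + 2(3.61)(1.03)² = 9.040 kg·m²; I₂ = 1.38 + 2(3.61)(1.62)² = 20.33 kg·m².
ω₂ = I₁ω₁ / I₂ = (9.040)(23.7 rpm) / (20.33) = 10.54 rpm.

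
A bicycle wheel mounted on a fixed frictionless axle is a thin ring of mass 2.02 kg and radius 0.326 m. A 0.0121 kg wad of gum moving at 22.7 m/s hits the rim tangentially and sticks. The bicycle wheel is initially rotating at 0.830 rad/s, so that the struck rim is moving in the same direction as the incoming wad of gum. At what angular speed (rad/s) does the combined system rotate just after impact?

The axle reaction passes through the axle and exerts no torque about it; angular momentum about the axle is conserved through the impact.
I_p = (2.02)(0.326)² = 0.2147 kg·m². Taking the sense of the wad of gum's angular momentum as positive, L_{wad} = m v R = (0.0121)(22.7)(0.326) = 0.08954 kg·m²/s.
L_i = +I_p ω_p + m v R = +(0.2147)(0.830) + 0.08954 = 0.2677 kg·m²/s.
After sticking, I_f = I_p + m R² = 0.2147 + (0.0121)(0.326)² = 0.2160 kg·m².
ω_f = L_i / I_f = 0.2677 / 0.2160 = 1.240 rad/s.

|ω_f| ≈ 1.24 rad/s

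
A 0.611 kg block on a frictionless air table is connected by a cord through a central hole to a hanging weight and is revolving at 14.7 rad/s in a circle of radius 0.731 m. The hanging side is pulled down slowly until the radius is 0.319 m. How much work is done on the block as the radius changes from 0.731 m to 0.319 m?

W ≈ 150 J

No torque about the axis ⇒ m r₁² ω₁ = m r₂² ω₂.
ω₂ = ω₁ (r₁/r₂)² = (14.7)(0.731/0.319)² = 77.19 rad/s.
W = ΔKE = ½m(v₂² − v₁²) = 150.0 J.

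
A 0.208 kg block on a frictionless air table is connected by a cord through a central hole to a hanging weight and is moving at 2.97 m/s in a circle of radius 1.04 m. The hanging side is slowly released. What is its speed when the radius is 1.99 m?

Central (radial) force ⇒ zero torque about the center ⇒ m v r is constant.
v₂ = v₁ r₁ / r₂ = (2.97)(1.04) / (1.99) = 1.552 m/s.

v₂ ≈ 1.55 m/s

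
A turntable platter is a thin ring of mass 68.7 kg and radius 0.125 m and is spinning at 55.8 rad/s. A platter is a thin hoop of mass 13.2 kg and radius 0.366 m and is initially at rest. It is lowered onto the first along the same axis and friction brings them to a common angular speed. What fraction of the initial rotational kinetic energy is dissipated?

fraction ≈ 0.622

No external torque acts about the common axis, so total angular momentum is conserved.
Moments of inertia: I_A = (68.7)(0.125)² = 1.073 kg·m²; I_B = (13.2)(0.366)² = 1.768 kg·m².
Taking A's sense as positive: L = (1.073)(55.8) = 59.90 kg·m²·rad/s.
Combined I = 1.073 + 1.768 = 2.842 kg·m².
ω_f = L / I = 59.90 / 2.842 = 21.08 rad/s.
KE_i = ½ΣIω² = 1671 J; KE_f = ½(2.842)(21.08)² = 631.3 J.
Fraction dissipated = (KE_i − KE_f)/KE_i = 0.6222.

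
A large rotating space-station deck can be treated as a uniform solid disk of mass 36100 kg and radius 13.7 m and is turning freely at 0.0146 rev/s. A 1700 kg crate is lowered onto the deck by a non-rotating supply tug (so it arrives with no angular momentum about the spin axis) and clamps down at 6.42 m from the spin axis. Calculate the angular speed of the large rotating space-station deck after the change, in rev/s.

No external torque acts about the spin axis; L_before = L_after.
I_p = ½(36100)(13.7)² = 3.388e+06 kg·m².
Added inertia Σmr² = (1700)(6.42)² = 70070 kg·m²; I_f = 3.388e+06 + 70070 = 3.458e+06 kg·m².
ω_f = I_p ω_i / I_f = (3.388e+06)(0.0146) / 3.458e+06 = 0.01430 rev/s.

ω_f ≈ 0.0143 rev/s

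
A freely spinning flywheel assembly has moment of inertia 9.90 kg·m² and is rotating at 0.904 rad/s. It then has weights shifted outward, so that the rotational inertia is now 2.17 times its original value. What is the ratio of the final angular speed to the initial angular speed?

Angular momentum about the spin axis is conserved since the torque about it is zero.
I₂ = 2.17 × 9.90 = 21.48 kg·m².
ω₂/ω₁ = I₁/I₂ = 9.900 / 21.48 = 0.4608.

ω₂/ω₁ ≈ 0.461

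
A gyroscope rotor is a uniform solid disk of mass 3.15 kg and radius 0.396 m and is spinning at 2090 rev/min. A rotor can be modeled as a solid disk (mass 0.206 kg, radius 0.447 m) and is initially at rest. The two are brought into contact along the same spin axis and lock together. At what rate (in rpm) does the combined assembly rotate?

|ω_f| ≈ 1930 rpm

No external torque acts about the common axis, so total angular momentum is conserved.
Moments of inertia: I_A = ½(3.15)(0.396)² = 0.2470 kg·m²; I_B = ½(0.206)(0.447)² = 0.02058 kg·m².
Taking A's sense as positive: L = (0.2470)(2090) = 516.2 kg·m²·rpm.
Combined I = 0.2470 + 0.02058 = 0.2676 kg·m².
ω_f = L / I = 516.2 / 0.2676 = 1929 rpm.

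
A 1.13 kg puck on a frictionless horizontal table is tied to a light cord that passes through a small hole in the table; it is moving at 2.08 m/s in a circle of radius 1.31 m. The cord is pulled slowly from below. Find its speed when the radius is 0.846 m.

Central (radial) force ⇒ zero torque about the center ⇒ m v r is constant.
v₂ = v₁ r₁ / r₂ = (2.08)(1.31) / (0.846) = 3.221 m/s.

v₂ ≈ 3.22 m/s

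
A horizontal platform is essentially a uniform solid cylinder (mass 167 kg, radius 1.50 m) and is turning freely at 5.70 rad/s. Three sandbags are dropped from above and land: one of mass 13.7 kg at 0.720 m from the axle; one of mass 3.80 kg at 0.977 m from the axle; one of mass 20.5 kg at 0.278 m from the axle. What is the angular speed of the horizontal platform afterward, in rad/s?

No external torque acts about the axle; L_before = L_after.
I_p = ½(167)(1.50)² = 187.9 kg·m².
Added inertia Σmr² = (13.7)(0.720)² + (3.80)(0.977)² + (20.5)(0.278)² = 12.31 kg·m²; I_f = 187.9 + 12.31 = 200.2 kg·m².
ω_f = I_p ω_i / I_f = (187.9)(5.70) / 200.2 = 5.349 rad/s.

ω_f ≈ 5.35 rad/s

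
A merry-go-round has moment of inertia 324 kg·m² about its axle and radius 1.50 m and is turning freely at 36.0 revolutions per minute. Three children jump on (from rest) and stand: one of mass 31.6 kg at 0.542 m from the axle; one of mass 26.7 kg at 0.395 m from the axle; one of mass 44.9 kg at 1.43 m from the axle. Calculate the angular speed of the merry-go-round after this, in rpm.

The added mass arrives with no angular momentum about the axle, and any external torque about the axle is negligible, so the system's angular momentum is conserved.
Added inertia Σmr² = (31.6)(0.542)² + (26.7)(0.395)² + (44.9)(1.43)² = 105.3 kg·m²; I_f = 324.0 + 105.3 = 429.3 kg·m².
ω_f = I_p ω_i / I_f = (324.0)(36.0) / 429.3 = 27.17 rpm.

ω_f ≈ 27.2 rpm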